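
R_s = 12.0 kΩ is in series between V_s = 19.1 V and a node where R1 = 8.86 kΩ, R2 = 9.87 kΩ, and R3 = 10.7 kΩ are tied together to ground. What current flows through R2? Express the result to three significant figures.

I ≈ 0.412 mA

Equivalent of the parallel group: R_p = 3.251 kΩ.
V_A by voltage divider: V_A = 19.1 × 3.251/(12.0 + 3.251) = 4.071 V.
Branch current I = V_A/R2 = 4.071/9.87 = 0.4125 mA.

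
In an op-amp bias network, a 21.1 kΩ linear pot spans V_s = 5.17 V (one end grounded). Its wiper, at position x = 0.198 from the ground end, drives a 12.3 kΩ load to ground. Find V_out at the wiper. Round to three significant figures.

V_out ≈ 0.805 V

Split the track: R_lower = x·R_p = 4.178 kΩ, R_upper = (1−x)·R_p = 16.92 kΩ.
R_L loads the lower segment: effective lower R = 3.119 kΩ.
Then V_out = V_s · 3.119/(16.92 + 3.119) = 0.8045 V.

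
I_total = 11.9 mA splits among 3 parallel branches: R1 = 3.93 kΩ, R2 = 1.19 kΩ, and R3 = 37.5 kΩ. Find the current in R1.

I ≈ 2.70 mA

Total conductance ΣG = 1/3.93 + 1/1.19 + 1/37.5 = 1.121 (units of 1/kΩ).
R1 takes the fraction G_k/ΣG = 0.2545/1.121 = 0.2269, so I = 11.9 × 0.2269 = 2.700 mA.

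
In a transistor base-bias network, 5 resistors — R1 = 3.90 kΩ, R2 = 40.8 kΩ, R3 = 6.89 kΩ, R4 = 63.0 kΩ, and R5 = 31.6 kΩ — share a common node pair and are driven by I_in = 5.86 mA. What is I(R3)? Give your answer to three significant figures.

ΣG = 1/3.90 + 1/40.8 + 1/6.89 + 1/63.0 + 1/31.6 = 0.4736.
Current divider: I(R3) = I_in · G_k/ΣG = 5.86 × (0.1451/0.4736) = 5.86 × 0.3065 = 1.796 mA.

I ≈ 1.80 mA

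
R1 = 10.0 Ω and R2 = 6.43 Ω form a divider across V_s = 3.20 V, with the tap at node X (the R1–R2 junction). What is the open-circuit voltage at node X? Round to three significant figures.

V_th is the unloaded tap voltage: V_s · R2/(R1+R2) = 3.20 × 0.3914 = 1.252 V.

V_th ≈ 1.25 V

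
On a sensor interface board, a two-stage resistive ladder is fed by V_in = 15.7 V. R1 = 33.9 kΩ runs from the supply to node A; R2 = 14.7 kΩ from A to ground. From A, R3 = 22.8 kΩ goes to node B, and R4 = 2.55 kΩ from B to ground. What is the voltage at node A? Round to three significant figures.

Node A sees R2 in parallel with the series input of stage 2, R3 + R4 = 25.35 kΩ.
R2 ‖ (R3+R4) = 9.304 kΩ.
V_A = 15.7 × 9.304/(33.9 + 9.304) = 3.381 V.

V_A ≈ 3.38 V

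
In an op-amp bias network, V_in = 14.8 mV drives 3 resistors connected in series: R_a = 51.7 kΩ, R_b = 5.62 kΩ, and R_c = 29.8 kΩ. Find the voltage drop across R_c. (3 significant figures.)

Series total: ΣR = 51.7 + 5.62 + 29.8 = 87.12 kΩ.
V = V_in · R/ΣR = 14.8 × 0.3421 = 5.062 mV.

V ≈ 5.06 mV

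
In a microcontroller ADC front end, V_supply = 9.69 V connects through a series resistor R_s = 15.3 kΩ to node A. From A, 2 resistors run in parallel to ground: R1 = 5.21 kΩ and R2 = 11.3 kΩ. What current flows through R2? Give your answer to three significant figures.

I ≈ 0.162 mA

Combine the parallel branches: R_p = (1/5.21 + 1/11.3)⁻¹ = 3.566 kΩ.
Node voltage V_A = V_supply · R_p/(R_s + R_p) = 9.69 × 0.1890 = 1.832 V.
Branch current I = V_A/R2 = 1.832/11.3 = 0.1621 mA.
(Equivalently: I_total = 0.5136 mA, then current-divider fraction G_k/ΣG = 0.3156.)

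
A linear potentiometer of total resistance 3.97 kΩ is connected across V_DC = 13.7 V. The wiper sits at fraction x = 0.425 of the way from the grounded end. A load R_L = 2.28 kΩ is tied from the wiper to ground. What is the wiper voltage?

V_out ≈ 4.08 V

The pot divides into 2.283 kΩ above the wiper and 1.687 kΩ below.
Lower segment in parallel with the load: 1.687 ‖ 2.28 = 0.9697 kΩ.
Loaded-divider output: V_out = 13.7 × 0.2981 = 4.084 V.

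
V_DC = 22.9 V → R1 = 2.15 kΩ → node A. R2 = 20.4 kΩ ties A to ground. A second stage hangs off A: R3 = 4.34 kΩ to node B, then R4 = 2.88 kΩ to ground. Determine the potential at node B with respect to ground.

V_B ≈ 6.51 V

Node A sees R2 in parallel with the series input of stage 2, R3 + R4 = 7.220 kΩ.
Effective lower resistance at A: R2 ‖ 7.220 = 5.333 kΩ.
So V_A = 22.9 × 0.7127 = 16.32 V.
Stage 2 is unloaded, so V_B = V_A · R4/(R3+R4) = 16.32 × 2.88/7.220 = 6.510 V.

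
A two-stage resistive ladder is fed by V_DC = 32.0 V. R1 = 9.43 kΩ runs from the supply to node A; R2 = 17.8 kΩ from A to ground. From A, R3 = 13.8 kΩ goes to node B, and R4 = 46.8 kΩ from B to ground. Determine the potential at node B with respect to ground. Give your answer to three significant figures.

V_B ≈ 14.7 V

Looking into the second stage from A: R3 + R4 = 60.60 kΩ appears in parallel with R2.
R2 ‖ (R3+R4) = 13.76 kΩ.
V_A = 32.0 × 13.76/(9.43 + 13.76) = 18.99 V.
Then the unloaded second divider: V_B = V_A × R4/(R3+R4) = 18.99 × 0.7723 = 14.66 V.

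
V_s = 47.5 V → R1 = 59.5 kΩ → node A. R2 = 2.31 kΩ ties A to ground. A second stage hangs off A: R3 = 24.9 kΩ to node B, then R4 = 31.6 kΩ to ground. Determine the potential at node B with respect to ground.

V_B ≈ 0.955 V

The second stage (R3 + R4 = 56.50 kΩ) loads node A in parallel with R2.
Effective lower resistance at A: R2 ‖ 56.50 = 2.219 kΩ.
So V_A = 47.5 × 0.03596 = 1.708 V.
Then the unloaded second divider: V_B = V_A × R4/(R3+R4) = 1.708 × 0.5593 = 0.9553 V.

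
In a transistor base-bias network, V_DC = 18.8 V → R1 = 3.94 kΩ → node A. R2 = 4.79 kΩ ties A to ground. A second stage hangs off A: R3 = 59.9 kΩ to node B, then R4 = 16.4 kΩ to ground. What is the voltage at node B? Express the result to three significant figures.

V_B ≈ 2.16 V

Looking into the second stage from A: R3 + R4 = 76.30 kΩ appears in parallel with R2.
R2 ‖ (R3+R4) = 4.507 kΩ.
First divider: V_A = V_DC · 4.507/(3.94 + 4.507) = 10.03 V.
Then the unloaded second divider: V_B = V_A × R4/(R3+R4) = 10.03 × 0.2149 = 2.156 V.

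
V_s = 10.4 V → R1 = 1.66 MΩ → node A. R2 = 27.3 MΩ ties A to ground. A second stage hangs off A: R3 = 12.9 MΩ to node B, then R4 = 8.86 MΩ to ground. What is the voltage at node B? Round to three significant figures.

V_B ≈ 3.72 V

Node A sees R2 in parallel with the series input of stage 2, R3 + R4 = 21.76 MΩ.
Effective lower resistance at A: R2 ‖ 21.76 = 12.11 MΩ.
First divider: V_A = V_s · 12.11/(1.66 + 12.11) = 9.146 V.
V_B = V_A × 0.4072 = 3.724 V.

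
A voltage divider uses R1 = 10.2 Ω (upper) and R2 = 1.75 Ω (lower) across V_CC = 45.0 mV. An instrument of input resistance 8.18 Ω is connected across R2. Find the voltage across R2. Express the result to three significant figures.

V_out ≈ 5.57 mV

R2 ‖ R_L = (1.75 × 8.18)/(1.75 + 8.18) = 1.442 Ω.
Now apply the divider: V_out = 45.0 × 0.1238 = 5.572 mV.
(Unloaded it would be 6.59 mV; the load pulls it down.)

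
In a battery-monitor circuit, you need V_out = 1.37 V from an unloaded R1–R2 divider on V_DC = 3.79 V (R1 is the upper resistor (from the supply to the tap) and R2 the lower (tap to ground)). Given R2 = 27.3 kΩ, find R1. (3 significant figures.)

V_out/V_DC = R2/(R1+R2) = 0.3615.
So R1 = R2 · (V_DC/V_out − 1) = 27.3 × (3.79/1.37 − 1) = 27.3 × 1.766 = 48.22 kΩ.

R1 ≈ 48.2 kΩ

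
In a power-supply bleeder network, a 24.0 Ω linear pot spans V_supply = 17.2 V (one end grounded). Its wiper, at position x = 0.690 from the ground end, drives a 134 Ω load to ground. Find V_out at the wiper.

Lower segment x·R_p = 16.56 Ω; upper segment (1−x)·R_p = 7.440 Ω.
(x·R_p) ‖ R_L = 14.74 Ω.
Loaded-divider output: V_out = 17.2 × 0.6645 = 11.43 V.
(Unloaded: V_out = x·V_supply = 11.9 V.)

V_out ≈ 11.4 V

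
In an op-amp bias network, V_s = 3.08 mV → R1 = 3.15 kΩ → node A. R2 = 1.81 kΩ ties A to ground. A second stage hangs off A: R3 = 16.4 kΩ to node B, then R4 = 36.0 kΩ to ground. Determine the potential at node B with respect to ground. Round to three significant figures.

Node A sees R2 in parallel with the series input of stage 2, R3 + R4 = 52.40 kΩ.
R2 ‖ (R3+R4) = 1.750 kΩ.
V_A = 3.08 × 1.750/(3.15 + 1.750) = 1.100 mV.
Stage 2 is unloaded, so V_B = V_A · R4/(R3+R4) = 1.100 × 36.0/52.40 = 0.7556 mV.

V_B ≈ 0.756 mV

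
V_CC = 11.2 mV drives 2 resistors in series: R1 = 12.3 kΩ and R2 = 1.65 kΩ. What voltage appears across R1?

V ≈ 9.88 mV

ΣR = 12.3 + 1.65 = 13.95 kΩ.
By the voltage-divider rule, V = 11.2 × 12.30/13.95 = 9.875 mV.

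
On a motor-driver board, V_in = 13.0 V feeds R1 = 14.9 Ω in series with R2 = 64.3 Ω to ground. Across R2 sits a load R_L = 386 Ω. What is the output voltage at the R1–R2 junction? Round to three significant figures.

First combine the lower leg with the load: R2 ‖ R_L = 55.12 Ω.
Voltage divider with the loaded lower leg: V_out = 13.0 × 55.12/(14.9 + 55.12) = 13.0 × 0.7872 = 10.23 V.

V_out ≈ 10.2 V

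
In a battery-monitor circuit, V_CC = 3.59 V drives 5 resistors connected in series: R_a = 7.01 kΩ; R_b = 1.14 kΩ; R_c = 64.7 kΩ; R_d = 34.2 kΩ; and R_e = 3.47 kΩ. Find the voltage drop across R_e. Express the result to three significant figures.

ΣR = 7.01 + 1.14 + 64.7 + 34.2 + 3.47 = 110.5 kΩ.
Voltage divider: V = V_CC · (3.470 / 110.5) = 3.59 × 0.03140 = 0.1127 V.

V ≈ 0.113 V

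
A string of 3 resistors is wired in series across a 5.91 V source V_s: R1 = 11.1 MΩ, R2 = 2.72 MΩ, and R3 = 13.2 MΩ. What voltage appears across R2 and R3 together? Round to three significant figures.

Total series resistance ΣR = 11.1 + 2.72 + 13.2 = 27.02 MΩ.
R_{R2..R3} = 2.72 + 13.2 = 15.92 MΩ.
Voltage divider: V = V_s · (15.92 / 27.02) = 5.91 × 0.5892 = 3.482 V.

V ≈ 3.48 V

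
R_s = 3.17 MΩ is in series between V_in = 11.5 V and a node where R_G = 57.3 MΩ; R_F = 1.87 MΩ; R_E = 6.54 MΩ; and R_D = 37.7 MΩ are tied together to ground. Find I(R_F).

Parallel bank: R_p = 1/(1/57.3 + 1/1.87 + 1/6.54 + 1/37.7) = 1.367 MΩ.
V_A = 11.5 × 1.367/4.537 = 3.465 V.
I(R_F) = V_A / R_F = 3.465/1.87 = 1.853 µA.
(Check via current divider: I_total = 2.535 µA; share G_k/ΣG = 0.7309 → same result.)

I ≈ 1.85 µA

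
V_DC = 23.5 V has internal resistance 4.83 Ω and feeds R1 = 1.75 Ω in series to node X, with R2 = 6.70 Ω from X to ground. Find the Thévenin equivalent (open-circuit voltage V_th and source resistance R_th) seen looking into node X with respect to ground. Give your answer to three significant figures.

R1' = 4.83 + 1.75 = 6.580 Ω (source resistance + R1).
With X open, the divider is unloaded: V_th = 23.5 × 6.70/13.28 = 11.86 V.
Looking into X with the source shorted: R_th = R1'·R2/(R1'+R2) = 6.580 × 6.70/13.28 = 3.320 Ω.

V_th ≈ 11.9 V, R_th ≈ 3.32 Ω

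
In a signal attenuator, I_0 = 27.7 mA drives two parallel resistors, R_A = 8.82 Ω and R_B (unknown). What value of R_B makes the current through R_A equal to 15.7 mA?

R_B ≈ 11.5 Ω

Two-branch current divider: I_A = I_0 · R_B/(R_A + R_B).
With f = 0.5668, R_B = R_A · f/(1−f) = 8.82 × 1.308 = 11.54 Ω.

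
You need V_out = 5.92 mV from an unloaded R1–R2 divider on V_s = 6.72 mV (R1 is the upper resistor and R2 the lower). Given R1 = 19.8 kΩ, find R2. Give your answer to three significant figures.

Required fraction k = V_out/V_s = 0.8810.
R2 = R1 · 0.8810/(1 − 0.8810) = 146.5 kΩ.

R2 ≈ 147 kΩ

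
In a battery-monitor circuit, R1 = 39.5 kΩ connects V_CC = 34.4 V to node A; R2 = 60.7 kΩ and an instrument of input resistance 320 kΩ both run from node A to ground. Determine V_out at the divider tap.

R2 ‖ R_L = (60.7 × 320)/(60.7 + 320) = 51.02 kΩ.
Then V_out = V_CC · R2'/(R1 + R2') = 34.4 × 51.02/90.52 = 19.39 V.

V_out ≈ 19.4 V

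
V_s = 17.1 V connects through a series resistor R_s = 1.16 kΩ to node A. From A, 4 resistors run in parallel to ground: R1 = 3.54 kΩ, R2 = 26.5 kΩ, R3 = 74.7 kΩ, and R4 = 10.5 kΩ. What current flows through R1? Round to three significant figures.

I ≈ 3.23 mA

Parallel bank: R_p = 1/(1/3.54 + 1/26.5 + 1/74.7 + 1/10.5) = 2.332 kΩ.
V_A = 17.1 × 2.332/3.492 = 11.42 V.
I(R1) = V_A / R1 = 11.42/3.54 = 3.226 mA.
(Check via current divider: I_total = 4.897 mA; share G_k/ΣG = 0.6587 → same result.)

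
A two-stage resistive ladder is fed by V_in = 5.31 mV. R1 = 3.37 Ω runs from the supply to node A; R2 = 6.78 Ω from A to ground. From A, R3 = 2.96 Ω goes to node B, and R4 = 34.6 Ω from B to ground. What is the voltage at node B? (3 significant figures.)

V_B ≈ 3.08 mV

The second stage (R3 + R4 = 37.56 Ω) loads node A in parallel with R2.
R2 ‖ (R3+R4) = 5.743 Ω.
First divider: V_A = V_in · 5.743/(3.37 + 5.743) = 3.346 mV.
Stage 2 is unloaded, so V_B = V_A · R4/(R3+R4) = 3.346 × 34.6/37.56 = 3.083 mV.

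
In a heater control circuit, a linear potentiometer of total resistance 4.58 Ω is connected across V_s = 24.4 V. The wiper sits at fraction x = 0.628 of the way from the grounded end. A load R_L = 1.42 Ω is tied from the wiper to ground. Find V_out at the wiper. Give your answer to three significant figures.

The pot divides into 1.704 Ω above the wiper and 2.876 Ω below.
R_L loads the lower segment: effective lower R = 0.9507 Ω.
Loaded-divider output: V_out = 24.4 × 0.3581 = 8.739 V.
(Unloaded: V_out = x·V_s = 15.3 V.)

V_out ≈ 8.74 V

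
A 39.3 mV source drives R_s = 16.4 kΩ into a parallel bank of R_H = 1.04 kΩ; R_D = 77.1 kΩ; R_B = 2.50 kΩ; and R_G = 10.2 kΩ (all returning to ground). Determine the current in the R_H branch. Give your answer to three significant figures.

I ≈ 1.50 µA

Parallel bank: R_p = 1/(1/1.04 + 1/77.1 + 1/2.50 + 1/10.2) = 0.6791 kΩ.
V_A by voltage divider: V_A = 39.3 × 0.6791/(16.4 + 0.6791) = 1.563 mV.
I(R_H) = V_A / R_H = 1.563/1.04 = 1.503 µA.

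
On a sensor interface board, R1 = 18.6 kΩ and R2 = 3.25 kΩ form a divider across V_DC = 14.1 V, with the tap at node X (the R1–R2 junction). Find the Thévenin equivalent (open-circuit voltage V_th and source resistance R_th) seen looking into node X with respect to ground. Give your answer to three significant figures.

V_th is the unloaded tap voltage: V_DC · R2/(R1+R2) = 14.1 × 0.1487 = 2.097 V.
Zeroing V_DC shorts the top of R1 to ground, so R_th = R1 ‖ R2 = 2.767 kΩ.

V_th ≈ 2.10 V, R_th ≈ 2.77 kΩ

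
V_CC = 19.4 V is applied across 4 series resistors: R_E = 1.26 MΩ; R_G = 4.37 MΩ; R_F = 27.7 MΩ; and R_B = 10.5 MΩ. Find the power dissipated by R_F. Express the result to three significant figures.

P ≈ 5.43 µW

ΣR = 43.83 MΩ → I = 19.4/43.83 = 0.4426 µA.
P = I²R = 0.1959 × 27.7 = 5.427 µW.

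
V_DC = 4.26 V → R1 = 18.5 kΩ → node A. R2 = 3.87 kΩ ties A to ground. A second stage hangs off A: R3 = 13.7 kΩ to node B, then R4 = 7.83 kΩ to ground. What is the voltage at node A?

The second stage (R3 + R4 = 21.53 kΩ) loads node A in parallel with R2.
Effective lower resistance at A: R2 ‖ 21.53 = 3.280 kΩ.
V_A = 4.26 × 3.280/(18.5 + 3.280) = 0.6416 V.

V_A ≈ 0.642 V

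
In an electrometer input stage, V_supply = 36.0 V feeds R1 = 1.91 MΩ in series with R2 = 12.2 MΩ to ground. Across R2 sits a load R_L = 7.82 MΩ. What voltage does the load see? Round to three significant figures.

V_out ≈ 25.7 V

R2 ‖ R_L = (12.2 × 7.82)/(12.2 + 7.82) = 4.765 MΩ.
Then V_out = V_supply · R2'/(R1 + R2') = 36.0 × 4.765/6.675 = 25.70 V.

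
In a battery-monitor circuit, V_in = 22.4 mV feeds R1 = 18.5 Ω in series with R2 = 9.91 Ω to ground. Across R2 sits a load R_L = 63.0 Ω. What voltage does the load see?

V_out ≈ 7.09 mV

R2 ‖ R_L = (9.91 × 63.0)/(9.91 + 63.0) = 8.563 Ω.
Then V_out = V_in · R2'/(R1 + R2') = 22.4 × 8.563/27.06 = 7.088 mV.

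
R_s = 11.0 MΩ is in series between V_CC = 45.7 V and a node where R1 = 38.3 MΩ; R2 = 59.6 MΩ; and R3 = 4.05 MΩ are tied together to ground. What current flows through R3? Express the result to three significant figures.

I ≈ 2.69 µA

Combine the parallel branches: R_p = (1/38.3 + 1/59.6 + 1/4.05)⁻¹ = 3.451 MΩ.
V_A = 45.7 × 3.451/14.45 = 10.91 V.
Branch current I = V_A/R3 = 10.91/4.05 = 2.694 µA.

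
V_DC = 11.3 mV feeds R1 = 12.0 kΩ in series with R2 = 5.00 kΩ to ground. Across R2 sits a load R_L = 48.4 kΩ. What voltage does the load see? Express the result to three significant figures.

The load sits in parallel with R2, giving an effective lower resistance R2' = R2·R_L/(R2+R_L) = 4.532 kΩ.
Then V_out = V_DC · R2'/(R1 + R2') = 11.3 × 4.532/16.53 = 3.098 mV.

V_out ≈ 3.10 mV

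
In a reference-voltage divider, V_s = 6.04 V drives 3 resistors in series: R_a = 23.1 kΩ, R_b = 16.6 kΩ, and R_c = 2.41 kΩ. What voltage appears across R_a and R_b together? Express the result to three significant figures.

Series total: ΣR = 23.1 + 16.6 + 2.41 = 42.11 kΩ.
R_{R_a..R_b} = 23.1 + 16.6 = 39.70 kΩ.
By the voltage-divider rule, V = 6.04 × 39.70/42.11 = 5.694 V.

V ≈ 5.69 V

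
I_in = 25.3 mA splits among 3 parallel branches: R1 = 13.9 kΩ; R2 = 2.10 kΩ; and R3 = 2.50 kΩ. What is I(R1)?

ΣG = 1/13.9 + 1/2.10 + 1/2.50 = 0.9481.
By the current-divider rule, I = I_in · G_k/ΣG = 25.3 × 0.07588 = 1.920 mA.

I ≈ 1.92 mA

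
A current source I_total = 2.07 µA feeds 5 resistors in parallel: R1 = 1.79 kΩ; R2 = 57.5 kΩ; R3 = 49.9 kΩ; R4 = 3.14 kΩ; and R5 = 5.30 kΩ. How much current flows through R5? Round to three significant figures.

Total conductance ΣG = 1/1.79 + 1/57.5 + 1/49.9 + 1/3.14 + 1/5.30 = 1.103 (units of 1/kΩ).
By the current-divider rule, I = I_total · G_k/ΣG = 2.07 × 0.1710 = 0.3540 µA.

I ≈ 0.354 µA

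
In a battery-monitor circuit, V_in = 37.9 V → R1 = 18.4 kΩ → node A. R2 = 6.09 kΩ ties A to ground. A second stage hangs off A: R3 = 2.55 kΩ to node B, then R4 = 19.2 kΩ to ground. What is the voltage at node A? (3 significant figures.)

Node A sees R2 in parallel with the series input of stage 2, R3 + R4 = 21.75 kΩ.
R2 ‖ (R3+R4) = 4.758 kΩ.
V_A = 37.9 × 4.758/(18.4 + 4.758) = 7.787 V.

V_A ≈ 7.79 V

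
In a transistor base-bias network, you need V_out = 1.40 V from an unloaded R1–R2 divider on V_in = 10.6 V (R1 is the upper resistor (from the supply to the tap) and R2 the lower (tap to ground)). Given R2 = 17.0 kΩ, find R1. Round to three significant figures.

The divider ratio is R2/(R1+R2) = 1.40/10.6 = 0.1321.
Rearranging, R1 = R2·(1−k)/k = 17.0 × 6.571 = 111.7 kΩ.

R1 ≈ 112 kΩ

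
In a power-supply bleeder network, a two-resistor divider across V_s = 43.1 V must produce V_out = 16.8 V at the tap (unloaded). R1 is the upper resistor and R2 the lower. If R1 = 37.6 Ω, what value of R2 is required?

R2 ≈ 24.0 Ω

The divider ratio is R2/(R1+R2) = 16.8/43.1 = 0.3898.
So R2 = R1 · V_out/(V_s − V_out) = 37.6 × 16.8/(43.1 − 16.8) = 37.6 × 0.6388 = 24.02 Ω.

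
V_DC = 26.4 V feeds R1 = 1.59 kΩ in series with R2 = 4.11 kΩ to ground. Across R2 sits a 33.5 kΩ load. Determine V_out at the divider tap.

V_out ≈ 18.4 V

The load sits in parallel with R2, giving an effective lower resistance R2' = R2·R_L/(R2+R_L) = 3.661 kΩ.
Now apply the divider: V_out = 26.4 × 0.6972 = 18.41 V.
(Unloaded it would be 19.0 V; the load pulls it down.)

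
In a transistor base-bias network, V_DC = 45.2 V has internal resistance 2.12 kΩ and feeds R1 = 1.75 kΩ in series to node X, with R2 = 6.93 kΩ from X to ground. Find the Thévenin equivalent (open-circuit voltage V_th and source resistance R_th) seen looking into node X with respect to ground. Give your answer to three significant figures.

R1' = 2.12 + 1.75 = 3.870 kΩ (source resistance + R1).
With X open, the divider is unloaded: V_th = 45.2 × 6.93/10.80 = 29.00 V.
Zeroing V_DC shorts the top of R1' to ground, so R_th = R1' ‖ R2 = 2.483 kΩ.

V_th ≈ 29.0 V, R_th ≈ 2.48 kΩ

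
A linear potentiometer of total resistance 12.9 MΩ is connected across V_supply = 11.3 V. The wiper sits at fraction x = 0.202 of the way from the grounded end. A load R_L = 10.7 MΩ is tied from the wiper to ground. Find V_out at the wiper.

V_out ≈ 1.91 V

Lower segment x·R_p = 2.606 MΩ; upper segment (1−x)·R_p = 10.29 MΩ.
(x·R_p) ‖ R_L = 2.095 MΩ.
V_out = 11.3 × 2.095/(10.29 + 2.095) = 1.911 V.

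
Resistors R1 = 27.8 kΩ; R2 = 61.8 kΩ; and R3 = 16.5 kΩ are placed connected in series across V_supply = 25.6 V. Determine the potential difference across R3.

Total series resistance ΣR = 27.8 + 61.8 + 16.5 = 106.1 kΩ.
By the voltage-divider rule, V = 25.6 × 16.50/106.1 = 3.981 V.

V ≈ 3.98 V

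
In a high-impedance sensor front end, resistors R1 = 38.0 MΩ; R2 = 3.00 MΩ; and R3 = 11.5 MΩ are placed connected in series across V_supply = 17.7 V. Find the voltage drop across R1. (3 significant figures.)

V ≈ 12.8 V

Series total: ΣR = 38.0 + 3.00 + 11.5 = 52.50 MΩ.
By the voltage-divider rule, V = 17.7 × 38.00/52.50 = 12.81 V.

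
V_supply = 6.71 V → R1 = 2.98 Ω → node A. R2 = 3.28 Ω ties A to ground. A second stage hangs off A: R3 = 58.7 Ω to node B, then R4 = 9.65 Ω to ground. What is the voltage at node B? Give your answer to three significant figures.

Looking into the second stage from A: R3 + R4 = 68.35 Ω appears in parallel with R2.
R2 ‖ (R3+R4) = 3.130 Ω.
First divider: V_A = V_supply · 3.130/(2.98 + 3.130) = 3.437 V.
Then the unloaded second divider: V_B = V_A × R4/(R3+R4) = 3.437 × 0.1412 = 0.4853 V.

V_B ≈ 0.485 V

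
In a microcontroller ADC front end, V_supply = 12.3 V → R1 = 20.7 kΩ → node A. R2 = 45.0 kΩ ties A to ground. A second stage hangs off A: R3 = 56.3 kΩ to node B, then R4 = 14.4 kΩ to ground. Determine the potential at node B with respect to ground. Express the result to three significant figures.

V_B ≈ 1.43 V

Node A sees R2 in parallel with the series input of stage 2, R3 + R4 = 70.70 kΩ.
Effective lower resistance at A: R2 ‖ 70.70 = 27.50 kΩ.
First divider: V_A = V_supply · 27.50/(20.7 + 27.50) = 7.017 V.
V_B = V_A × 0.2037 = 1.429 V.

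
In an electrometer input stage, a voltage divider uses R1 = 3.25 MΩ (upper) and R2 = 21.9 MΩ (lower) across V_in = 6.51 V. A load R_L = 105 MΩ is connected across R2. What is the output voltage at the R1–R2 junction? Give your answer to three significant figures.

R2 ‖ R_L = (21.9 × 105)/(21.9 + 105) = 18.12 MΩ.
Then V_out = V_in · R2'/(R1 + R2') = 6.51 × 18.12/21.37 = 5.520 V.

V_out ≈ 5.52 V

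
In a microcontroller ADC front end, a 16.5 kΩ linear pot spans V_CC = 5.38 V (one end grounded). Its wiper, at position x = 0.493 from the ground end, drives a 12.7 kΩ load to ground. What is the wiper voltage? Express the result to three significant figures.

V_out ≈ 2.00 V

The pot divides into 8.366 kΩ above the wiper and 8.134 kΩ below.
(x·R_p) ‖ R_L = 4.959 kΩ.
Loaded-divider output: V_out = 5.38 × 0.3721 = 2.002 V.
(Unloaded: V_out = x·V_CC = 2.65 V.)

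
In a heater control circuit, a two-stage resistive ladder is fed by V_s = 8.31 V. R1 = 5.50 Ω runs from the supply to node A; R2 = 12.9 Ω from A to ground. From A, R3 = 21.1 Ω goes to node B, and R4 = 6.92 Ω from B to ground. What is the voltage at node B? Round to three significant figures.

V_B ≈ 1.26 V

Looking into the second stage from A: R3 + R4 = 28.02 Ω appears in parallel with R2.
Effective lower resistance at A: R2 ‖ 28.02 = 8.833 Ω.
First divider: V_A = V_s · 8.833/(5.50 + 8.833) = 5.121 V.
Stage 2 is unloaded, so V_B = V_A · R4/(R3+R4) = 5.121 × 6.92/28.02 = 1.265 V.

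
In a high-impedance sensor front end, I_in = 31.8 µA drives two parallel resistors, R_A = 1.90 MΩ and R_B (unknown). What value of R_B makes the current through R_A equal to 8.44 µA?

In a two-way split, I_A/I_in = R_B/(R_A + R_B).
With f = 0.2654, R_B = R_A · f/(1−f) = 1.90 × 0.3613 = 0.6865 MΩ.

R_B ≈ 0.686 MΩ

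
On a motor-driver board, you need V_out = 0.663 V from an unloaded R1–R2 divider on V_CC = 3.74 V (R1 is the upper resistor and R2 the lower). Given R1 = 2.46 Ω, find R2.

Required fraction k = V_out/V_CC = 0.1773.
Rearranging, R2 = R1·k/(1−k) = 2.46 × 0.2155 = 0.5301 Ω.

R2 ≈ 0.530 Ω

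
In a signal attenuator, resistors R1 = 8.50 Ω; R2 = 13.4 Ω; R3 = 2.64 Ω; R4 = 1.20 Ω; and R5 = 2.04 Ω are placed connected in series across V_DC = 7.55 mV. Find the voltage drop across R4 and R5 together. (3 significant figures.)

V ≈ 0.881 mV

Total series resistance ΣR = 8.50 + 13.4 + 2.64 + 1.20 + 2.04 = 27.78 Ω.
R_{R4..R5} = 1.20 + 2.04 = 3.240 Ω.
By the voltage-divider rule, V = 7.55 × 3.240/27.78 = 0.8806 mV.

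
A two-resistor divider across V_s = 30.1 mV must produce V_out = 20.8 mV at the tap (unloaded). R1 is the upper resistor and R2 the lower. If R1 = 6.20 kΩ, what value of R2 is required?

The divider ratio is R2/(R1+R2) = 20.8/30.1 = 0.6910.
Rearranging, R2 = R1·k/(1−k) = 6.20 × 2.237 = 13.87 kΩ.

R2 ≈ 13.9 kΩ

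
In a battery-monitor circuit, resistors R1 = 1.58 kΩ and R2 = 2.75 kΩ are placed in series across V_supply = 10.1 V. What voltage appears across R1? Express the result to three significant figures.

Total series resistance ΣR = 1.58 + 2.75 = 4.330 kΩ.
By the voltage-divider rule, V = 10.1 × 1.580/4.330 = 3.685 V.

V ≈ 3.69 V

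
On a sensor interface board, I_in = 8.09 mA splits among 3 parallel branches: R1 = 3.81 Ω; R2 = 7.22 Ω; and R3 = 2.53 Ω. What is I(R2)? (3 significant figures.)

I ≈ 1.41 mA

ΣG = 1/3.81 + 1/7.22 + 1/2.53 = 0.7962.
R2 takes the fraction G_k/ΣG = 0.1385/0.7962 = 0.1740, so I = 8.09 × 0.1740 = 1.407 mA.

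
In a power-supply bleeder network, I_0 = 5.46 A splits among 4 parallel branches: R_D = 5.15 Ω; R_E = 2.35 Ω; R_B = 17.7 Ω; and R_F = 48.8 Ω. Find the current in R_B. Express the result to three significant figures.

I ≈ 0.443 A

Conductances: ΣG = 1/5.15 + 1/2.35 + 1/17.7 + 1/48.8 = 0.6967 (1/Ω).
Current divider: I(R_B) = I_0 · G_k/ΣG = 5.46 × (0.05650/0.6967) = 5.46 × 0.08109 = 0.4428 A.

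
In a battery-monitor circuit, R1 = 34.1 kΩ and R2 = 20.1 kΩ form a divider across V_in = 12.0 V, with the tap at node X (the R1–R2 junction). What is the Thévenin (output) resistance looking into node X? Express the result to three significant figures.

Looking into X with the source shorted: R_th = R1·R2/(R1+R2) = 34.10 × 20.1/54.20 = 12.65 kΩ.

R_th ≈ 12.6 kΩ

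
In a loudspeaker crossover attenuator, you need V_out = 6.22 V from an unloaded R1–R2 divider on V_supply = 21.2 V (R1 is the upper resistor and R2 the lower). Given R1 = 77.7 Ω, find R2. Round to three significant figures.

R2 ≈ 32.3 Ω

V_out/V_supply = R2/(R1+R2) = 0.2934.
R2 = R1 · 0.2934/(1 − 0.2934) = 32.26 Ω.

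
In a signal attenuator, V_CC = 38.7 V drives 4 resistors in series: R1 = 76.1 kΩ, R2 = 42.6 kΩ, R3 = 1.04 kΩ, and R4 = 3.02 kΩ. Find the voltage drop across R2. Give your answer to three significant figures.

V ≈ 13.4 V

Total series resistance ΣR = 76.1 + 42.6 + 1.04 + 3.02 = 122.8 kΩ.
Voltage divider: V = V_CC · (42.60 / 122.8) = 38.7 × 0.3470 = 13.43 V.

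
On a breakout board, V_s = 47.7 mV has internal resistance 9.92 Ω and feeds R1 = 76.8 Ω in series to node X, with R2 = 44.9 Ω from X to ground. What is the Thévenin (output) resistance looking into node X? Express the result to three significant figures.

R_th ≈ 29.6 Ω

R1' = 9.92 + 76.8 = 86.72 Ω (source resistance + R1).
Zeroing V_s shorts the top of R1' to ground, so R_th = R1' ‖ R2 = 29.58 Ω.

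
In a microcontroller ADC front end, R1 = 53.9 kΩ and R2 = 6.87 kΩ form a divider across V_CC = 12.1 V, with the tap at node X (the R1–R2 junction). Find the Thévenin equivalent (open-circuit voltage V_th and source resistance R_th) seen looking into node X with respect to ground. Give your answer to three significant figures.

V_th ≈ 1.37 V, R_th ≈ 6.09 kΩ

V_th is the unloaded tap voltage: V_CC · R2/(R1+R2) = 12.1 × 0.1130 = 1.368 V.
With V_CC suppressed (replaced by a short), R_th = R1 ‖ R2 = (53.90 × 6.87)/(53.90 + 6.87) = 6.093 kΩ.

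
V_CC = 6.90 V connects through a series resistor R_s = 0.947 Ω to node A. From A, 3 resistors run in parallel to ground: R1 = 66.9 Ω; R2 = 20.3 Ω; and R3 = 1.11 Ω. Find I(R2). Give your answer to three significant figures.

I ≈ 0.178 A

Equivalent of the parallel group: R_p = 1.036 Ω.
Node voltage V_A = V_CC · R_p/(R_s + R_p) = 6.90 × 0.5225 = 3.605 V.
I(R2) = V_A / R2 = 3.605/20.3 = 0.1776 A.
(Check via current divider: I_total = 3.479 A; share G_k/ΣG = 0.05104 → same result.)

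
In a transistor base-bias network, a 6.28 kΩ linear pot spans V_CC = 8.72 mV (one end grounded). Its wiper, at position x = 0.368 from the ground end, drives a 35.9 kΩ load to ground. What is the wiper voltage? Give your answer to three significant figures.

Lower segment x·R_p = 2.311 kΩ; upper segment (1−x)·R_p = 3.969 kΩ.
R_L loads the lower segment: effective lower R = 2.171 kΩ.
V_out = 8.72 × 2.171/(3.969 + 2.171) = 3.084 mV.

V_out ≈ 3.08 mV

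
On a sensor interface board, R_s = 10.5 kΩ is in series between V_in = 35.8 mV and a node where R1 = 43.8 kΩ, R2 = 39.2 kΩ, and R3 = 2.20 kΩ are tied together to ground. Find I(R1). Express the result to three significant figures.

I ≈ 0.130 µA

Combine the parallel branches: R_p = (1/43.8 + 1/39.2 + 1/2.20)⁻¹ = 1.989 kΩ.
Node voltage V_A = V_in · R_p/(R_s + R_p) = 35.8 × 0.1592 = 5.700 mV.
Branch current I = V_A/R1 = 5.700/43.8 = 0.1301 µA.
(Check via current divider: I_total = 2.867 µA; share G_k/ΣG = 0.04540 → same result.)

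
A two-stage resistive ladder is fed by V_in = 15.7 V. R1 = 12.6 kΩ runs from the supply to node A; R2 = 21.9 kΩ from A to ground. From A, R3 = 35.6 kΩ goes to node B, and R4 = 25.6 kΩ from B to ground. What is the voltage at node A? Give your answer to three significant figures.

The second stage (R3 + R4 = 61.20 kΩ) loads node A in parallel with R2.
R2 ‖ (R3+R4) = 16.13 kΩ.
So V_A = 15.7 × 0.5614 = 8.814 V.

V_A ≈ 8.81 V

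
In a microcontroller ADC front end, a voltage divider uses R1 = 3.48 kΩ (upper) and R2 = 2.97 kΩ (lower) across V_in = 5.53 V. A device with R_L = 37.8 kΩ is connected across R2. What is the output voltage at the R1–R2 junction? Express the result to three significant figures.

V_out ≈ 2.44 V

First combine the lower leg with the load: R2 ‖ R_L = 2.754 kΩ.
Then V_out = V_in · R2'/(R1 + R2') = 5.53 × 2.754/6.234 = 2.443 V.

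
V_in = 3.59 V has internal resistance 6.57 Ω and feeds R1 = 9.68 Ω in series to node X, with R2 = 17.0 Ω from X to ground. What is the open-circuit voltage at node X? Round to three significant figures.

V_th ≈ 1.84 V

R1' = 6.57 + 9.68 = 16.25 Ω (source resistance + R1).
With X open, the divider is unloaded: V_th = 3.59 × 17.0/33.25 = 1.835 V.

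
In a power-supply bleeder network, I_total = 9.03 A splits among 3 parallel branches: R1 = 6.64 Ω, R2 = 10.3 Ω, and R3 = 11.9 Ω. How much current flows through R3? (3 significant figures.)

Conductances: ΣG = 1/6.64 + 1/10.3 + 1/11.9 = 0.3317 (1/Ω).
By the current-divider rule, I = I_total · G_k/ΣG = 9.03 × 0.2533 = 2.288 A.

I ≈ 2.29 A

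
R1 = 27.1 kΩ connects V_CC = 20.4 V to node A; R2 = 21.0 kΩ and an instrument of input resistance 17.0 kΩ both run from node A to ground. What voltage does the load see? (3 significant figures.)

V_out ≈ 5.25 V

R2 ‖ R_L = (21.0 × 17.0)/(21.0 + 17.0) = 9.395 kΩ.
Voltage divider with the loaded lower leg: V_out = 20.4 × 9.395/(27.1 + 9.395) = 20.4 × 0.2574 = 5.252 V.
(Unloaded it would be 8.91 V; the load pulls it down.)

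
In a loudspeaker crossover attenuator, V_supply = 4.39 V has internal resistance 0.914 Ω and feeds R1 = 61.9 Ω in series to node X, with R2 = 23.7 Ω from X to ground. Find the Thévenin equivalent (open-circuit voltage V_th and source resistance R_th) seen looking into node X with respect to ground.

V_th ≈ 1.20 V, R_th ≈ 17.2 Ω

R1' = 0.914 + 61.9 = 62.81 Ω (source resistance + R1).
Open-circuit (no load on X): V_th = V_supply · R2/(R1' + R2) = 4.39 × 23.7/(62.81 + 23.7) = 1.203 V.
Looking into X with the source shorted: R_th = R1'·R2/(R1'+R2) = 62.81 × 23.7/86.51 = 17.21 Ω.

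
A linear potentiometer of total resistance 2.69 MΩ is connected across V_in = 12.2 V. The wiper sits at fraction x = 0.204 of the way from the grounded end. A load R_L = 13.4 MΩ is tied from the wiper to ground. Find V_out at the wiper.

V_out ≈ 2.41 V

The pot divides into 2.141 MΩ above the wiper and 0.5488 MΩ below.
(x·R_p) ‖ R_L = 0.5272 MΩ.
Then V_out = V_in · 0.5272/(2.141 + 0.5272) = 2.410 V.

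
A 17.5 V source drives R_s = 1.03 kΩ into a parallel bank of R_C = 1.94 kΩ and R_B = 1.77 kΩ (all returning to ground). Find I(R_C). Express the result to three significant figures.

I ≈ 4.27 mA

Combine the parallel branches: R_p = (1/1.94 + 1/1.77)⁻¹ = 0.9256 kΩ.
V_A = 17.5 × 0.9256/1.956 = 8.283 V.
Branch current I = V_A/R_C = 8.283/1.94 = 4.269 mA.
(Check via current divider: I_total = 8.949 mA; share G_k/ΣG = 0.4771 → same result.)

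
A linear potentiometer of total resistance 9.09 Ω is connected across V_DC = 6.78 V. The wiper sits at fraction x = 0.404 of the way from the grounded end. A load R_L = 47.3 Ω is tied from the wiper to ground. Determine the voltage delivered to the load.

The pot divides into 5.418 Ω above the wiper and 3.672 Ω below.
R_L loads the lower segment: effective lower R = 3.408 Ω.
Loaded-divider output: V_out = 6.78 × 0.3861 = 2.618 V.

V_out ≈ 2.62 V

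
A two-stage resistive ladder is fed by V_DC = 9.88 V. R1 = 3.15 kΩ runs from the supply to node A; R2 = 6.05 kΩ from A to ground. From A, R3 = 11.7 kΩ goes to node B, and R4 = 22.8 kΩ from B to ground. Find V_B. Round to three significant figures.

V_B ≈ 4.05 V

Node A sees R2 in parallel with the series input of stage 2, R3 + R4 = 34.50 kΩ.
R2 ‖ (R3+R4) = 5.147 kΩ.
So V_A = 9.88 × 0.6204 = 6.129 V.
Then the unloaded second divider: V_B = V_A × R4/(R3+R4) = 6.129 × 0.6609 = 4.051 V.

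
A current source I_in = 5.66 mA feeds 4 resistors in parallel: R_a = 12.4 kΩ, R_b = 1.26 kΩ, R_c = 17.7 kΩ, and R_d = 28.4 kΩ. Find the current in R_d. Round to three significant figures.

I ≈ 0.206 mA

Conductances: ΣG = 1/12.4 + 1/1.26 + 1/17.7 + 1/28.4 = 0.9660 (1/kΩ).
R_d takes the fraction G_k/ΣG = 0.03521/0.9660 = 0.03645, so I = 5.66 × 0.03645 = 0.2063 mA.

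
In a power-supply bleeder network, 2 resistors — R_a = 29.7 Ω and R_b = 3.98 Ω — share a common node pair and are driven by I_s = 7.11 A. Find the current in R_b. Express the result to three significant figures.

I ≈ 6.27 A

With just two branches, the current splits inversely with resistance.
So I = 7.11 × 29.7/33.68 = 6.270 A.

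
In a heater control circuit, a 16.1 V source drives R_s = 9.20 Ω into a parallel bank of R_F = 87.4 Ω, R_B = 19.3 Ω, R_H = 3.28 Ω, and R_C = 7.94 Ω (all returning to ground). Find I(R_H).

I ≈ 0.885 A

Combine the parallel branches: R_p = (1/87.4 + 1/19.3 + 1/3.28 + 1/7.94)⁻¹ = 2.024 Ω.
Node voltage V_A = V_in · R_p/(R_s + R_p) = 16.1 × 0.1803 = 2.903 V.
I(R_H) = V_A / R_H = 2.903/3.28 = 0.8851 A.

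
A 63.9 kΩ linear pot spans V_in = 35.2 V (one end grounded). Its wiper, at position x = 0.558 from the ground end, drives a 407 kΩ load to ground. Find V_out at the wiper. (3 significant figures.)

V_out ≈ 18.9 V

Lower segment x·R_p = 35.66 kΩ; upper segment (1−x)·R_p = 28.24 kΩ.
(x·R_p) ‖ R_L = 32.78 kΩ.
V_out = 35.2 × 32.78/(28.24 + 32.78) = 18.91 V.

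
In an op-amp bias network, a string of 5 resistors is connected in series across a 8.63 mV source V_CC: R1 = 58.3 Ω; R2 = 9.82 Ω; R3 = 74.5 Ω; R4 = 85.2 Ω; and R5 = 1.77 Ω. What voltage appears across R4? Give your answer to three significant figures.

ΣR = 58.3 + 9.82 + 74.5 + 85.2 + 1.77 = 229.6 Ω.
V = V_CC · R/ΣR = 8.63 × 0.3711 = 3.203 mV.

V ≈ 3.20 mV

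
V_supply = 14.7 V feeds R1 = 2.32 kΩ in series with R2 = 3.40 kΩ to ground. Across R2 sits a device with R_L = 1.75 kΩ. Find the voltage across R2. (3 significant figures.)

The load sits in parallel with R2, giving an effective lower resistance R2' = R2·R_L/(R2+R_L) = 1.155 kΩ.
Voltage divider with the loaded lower leg: V_out = 14.7 × 1.155/(2.32 + 1.155) = 14.7 × 0.3324 = 4.887 V.

V_out ≈ 4.89 V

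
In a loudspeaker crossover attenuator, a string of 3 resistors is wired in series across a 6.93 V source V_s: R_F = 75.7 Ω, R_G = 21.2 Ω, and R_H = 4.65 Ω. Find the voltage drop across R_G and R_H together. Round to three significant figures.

Total series resistance ΣR = 75.7 + 21.2 + 4.65 = 101.5 Ω.
R_{R_G..R_H} = 21.2 + 4.65 = 25.85 Ω.
V = V_s · R/ΣR = 6.93 × 0.2546 = 1.764 V.

V ≈ 1.76 V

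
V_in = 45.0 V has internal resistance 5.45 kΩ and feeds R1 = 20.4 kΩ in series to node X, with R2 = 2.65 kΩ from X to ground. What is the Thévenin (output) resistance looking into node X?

R_th ≈ 2.40 kΩ

R1' = 5.45 + 20.4 = 25.85 kΩ (source resistance + R1).
Looking into X with the source shorted: R_th = R1'·R2/(R1'+R2) = 25.85 × 2.65/28.50 = 2.404 kΩ.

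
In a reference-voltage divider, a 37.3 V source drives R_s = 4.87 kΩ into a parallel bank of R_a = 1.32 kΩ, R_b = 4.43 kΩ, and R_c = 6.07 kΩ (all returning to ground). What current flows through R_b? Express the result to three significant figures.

Equivalent of the parallel group: R_p = 0.8710 kΩ.
V_A = 37.3 × 0.8710/5.741 = 5.659 V.
Branch current I = V_A/R_b = 5.659/4.43 = 1.277 mA.

I ≈ 1.28 mA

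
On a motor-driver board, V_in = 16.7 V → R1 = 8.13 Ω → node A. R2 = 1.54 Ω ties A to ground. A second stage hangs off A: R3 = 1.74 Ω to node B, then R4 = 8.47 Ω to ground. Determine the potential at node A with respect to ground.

V_A ≈ 2.36 V

Looking into the second stage from A: R3 + R4 = 10.21 Ω appears in parallel with R2.
Effective lower resistance at A: R2 ‖ 10.21 = 1.338 Ω.
First divider: V_A = V_in · 1.338/(8.13 + 1.338) = 2.360 V.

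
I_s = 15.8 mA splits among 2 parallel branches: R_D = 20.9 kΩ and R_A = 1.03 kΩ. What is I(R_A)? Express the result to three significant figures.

For two parallel branches, I_k = I_s · (other R)/(sum of R).
I(R_A) = 15.8 × 20.9/(20.9 + 1.03) = 15.8 × 0.9530 = 15.06 mA.

I ≈ 15.1 mA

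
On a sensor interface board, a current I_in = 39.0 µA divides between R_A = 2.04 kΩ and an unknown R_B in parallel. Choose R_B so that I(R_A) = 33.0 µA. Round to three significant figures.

R_B ≈ 11.2 kΩ

The fraction through R_A equals R_B/(R_A+R_B).
With f = 0.8462, R_B = R_A · f/(1−f) = 2.04 × 5.500 = 11.22 kΩ.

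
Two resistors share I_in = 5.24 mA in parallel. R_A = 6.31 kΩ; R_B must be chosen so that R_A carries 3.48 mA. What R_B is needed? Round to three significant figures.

Two-branch current divider: I_A = I_in · R_B/(R_A + R_B).
With f = 0.6641, R_B = R_A · f/(1−f) = 6.31 × 1.977 = 12.48 kΩ.

R_B ≈ 12.5 kΩ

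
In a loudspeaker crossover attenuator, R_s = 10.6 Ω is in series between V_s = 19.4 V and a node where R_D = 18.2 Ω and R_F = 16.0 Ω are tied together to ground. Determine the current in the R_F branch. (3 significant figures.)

Combine the parallel branches: R_p = (1/18.2 + 1/16.0)⁻¹ = 8.515 Ω.
V_A = 19.4 × 8.515/19.11 = 8.642 V.
I(R_F) = V_A / R_F = 8.642/16.0 = 0.5401 A.

I ≈ 0.540 A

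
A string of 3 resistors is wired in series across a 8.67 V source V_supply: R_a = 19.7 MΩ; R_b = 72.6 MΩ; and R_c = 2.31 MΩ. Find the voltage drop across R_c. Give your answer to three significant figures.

ΣR = 19.7 + 72.6 + 2.31 = 94.61 MΩ.
By the voltage-divider rule, V = 8.67 × 2.310/94.61 = 0.2117 V.

V ≈ 0.212 V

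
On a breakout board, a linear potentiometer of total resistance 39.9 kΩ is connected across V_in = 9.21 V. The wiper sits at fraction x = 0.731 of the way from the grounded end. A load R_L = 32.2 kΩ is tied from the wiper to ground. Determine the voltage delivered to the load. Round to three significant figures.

V_out ≈ 5.41 V

Lower segment x·R_p = 29.17 kΩ; upper segment (1−x)·R_p = 10.73 kΩ.
R_L loads the lower segment: effective lower R = 15.30 kΩ.
Loaded-divider output: V_out = 9.21 × 0.5878 = 5.413 V.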